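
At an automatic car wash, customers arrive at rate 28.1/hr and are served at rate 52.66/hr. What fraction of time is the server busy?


ρ = λ/μ = 28.1/52.66 = 0.5336

Final: 0.5336


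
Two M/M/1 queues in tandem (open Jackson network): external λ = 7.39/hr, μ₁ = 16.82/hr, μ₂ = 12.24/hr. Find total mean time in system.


Each node sees arrival rate λ = 7.39/hr (tandem ⇒ throughput preserved).
W₁ = 1/(μ₁−λ) = 1/(16.82−7.39) = 0.10604 hr
W₂ = 1/(μ₂−λ) = 1/(12.24−7.39) = 0.20619 hr
W_total = W₁ + W₂ = 0.10604 + 0.20619 = 0.31223 hr

Final: 0.31223 hr


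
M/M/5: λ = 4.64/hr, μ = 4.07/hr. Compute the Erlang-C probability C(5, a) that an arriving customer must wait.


a = λ/μ = 1.1400; ρ = a/5 = 0.2280
P₀ = 0.319690 (from M/M/c formula)
C(c,a) = [a^c/(c!(1−ρ))]·P₀ = [1.92583/(120·0.7720)]·0.319690
= 0.02079·0.319690 = 0.006646

Final: 0.006646


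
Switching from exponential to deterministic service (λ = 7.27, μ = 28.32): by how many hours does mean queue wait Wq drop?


ρ = 7.27/28.32 = 0.2567
Wq(M/M/1) = ρ/(μ−λ) = 0.2567/21.05 = 0.01220 hr
Wq(M/D/1) = ρ/(2(μ−λ)) = 0.006098 hr
Savings = 0.01220 − 0.006098 = 0.006098 hr

Final: 0.006098 hr


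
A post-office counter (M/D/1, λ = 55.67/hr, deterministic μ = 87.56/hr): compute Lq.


ρ = 55.67/87.56 = 0.6358
M/D/1: Lq = ρ²/(2(1−ρ)) = 0.4042/(2·0.3642) = 0.55495

Final: 0.55495


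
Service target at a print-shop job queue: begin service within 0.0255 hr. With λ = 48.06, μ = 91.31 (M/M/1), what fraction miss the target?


ρ = 48.06/91.31 = 0.5263
P(Wq > t) = ρ·e^{−(μ−λ)t} = 0.5263·e^{−1.1029}
= 0.5263·0.331915 = 0.174700

Final: 0.174700


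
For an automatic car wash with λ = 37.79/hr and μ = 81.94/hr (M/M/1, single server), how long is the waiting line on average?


ρ = 37.79/81.94 = 0.4612
Lq = ρ²/(1−ρ) = 0.2127/0.5388 = 0.3948

Final: 0.3948


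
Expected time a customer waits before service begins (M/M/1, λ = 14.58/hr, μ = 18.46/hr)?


ρ = 14.58/18.46 = 0.7898
Wq = ρ/(μ−λ) = 0.7898/(18.46 − 14.58) = 0.7898/3.88 = 0.2036 hr

Final: 0.2036 hr


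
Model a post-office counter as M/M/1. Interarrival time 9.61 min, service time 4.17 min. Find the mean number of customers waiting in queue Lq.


λ = 60/9.61 = 6.2435 /hr
μ = 60/4.17 = 14.3885 /hr
ρ = λ/μ = 6.2435/14.3885 = 0.4339
Lq = ρ²/(1−ρ) = 0.1883/0.5661 = 0.3326

Final: 0.3326


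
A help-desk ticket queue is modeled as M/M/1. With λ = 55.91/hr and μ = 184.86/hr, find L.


ρ = λ/μ = 55.91/184.86 = 0.3024
L = ρ/(1−ρ) = 0.3024/(1 − 0.3024) = 0.3024/0.6976 = 0.4336

Final: 0.4336


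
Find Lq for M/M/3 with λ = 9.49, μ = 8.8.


a = λ/μ = 1.0784; ρ = a/3 = 0.3595
P₀ = 0.334871
Lq = P₀·a^c·ρ / (c!·(1−ρ)²) = 0.334871·1.25415·0.3595/(6·0.41028)
= 0.06133

Final: 0.06133


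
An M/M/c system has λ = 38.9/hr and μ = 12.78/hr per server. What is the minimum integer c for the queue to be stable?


Stability requires cμ > λ ⇔ c > λ/μ.
λ/μ = 38.9/12.78 = 3.0438
Minimum integer c = ⌊3.0438⌋ + 1 = 4
Check: 4·12.78 = 51.12 > 38.9, while 3·12.78 = 38.34 ≤ 38.9

Final: 4 servers


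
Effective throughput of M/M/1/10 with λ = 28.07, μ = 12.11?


ρ = 2.3179; P_K = (1−ρ)ρ^10/(1−ρ^11) = 0.568633
λ_eff = λ(1 − P_K) = 28.07·(1 − 0.568633) = 28.07·0.431367 = 12.1085 /hr

Final: 12.1085 /hr


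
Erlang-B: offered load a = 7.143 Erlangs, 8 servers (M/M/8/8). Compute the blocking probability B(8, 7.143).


B(c,a) = (a^c/c!) / Σ_{k=0}^{c} a^k/k!
a^8/8! = 168.083343
Σ terms (k=0..8): 1.00000 + 7.14300 + 25.51122 + 60.74223 + 108.47043 + 154.96086 + 184.48090 + 188.24958 + 168.08334 = 898.641555
B = 168.083343/898.641555 = 0.187042

Final: 0.187042


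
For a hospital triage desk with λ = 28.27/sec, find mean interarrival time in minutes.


Mean interarrival time = 1/λ = 1/28.27 second = 0.03537 second
In minutes: 0.03537 × 0.0166667 = 0.0005896 min

Final: 0.0005896 min


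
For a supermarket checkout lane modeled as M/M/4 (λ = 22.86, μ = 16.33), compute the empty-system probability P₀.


a = λ/μ = 22.86/16.33 = 1.3999; ρ = a/c = 0.3500
Σ_{k=0}^{3} a^k/k! (terms k=0..3) = 1.00000 + 1.39988 + 0.97983 + 0.45721 = 3.83692
Tail: a^4/(4!(1−ρ)) = 3.84026/(24·0.6500) = 0.24616
P₀ = 1/(3.83692 + 0.24616) = 1/4.08308 = 0.244913

Final: 0.244913


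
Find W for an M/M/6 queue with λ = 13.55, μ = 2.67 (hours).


a = 5.0749; ρ = 0.8458; P₀ = 0.003995
Lq = P₀·a^c·ρ/(c!(1−ρ)²) = 3.37258
Wq = Lq/λ = 3.37258/13.55 = 0.24890 hr
W = Wq + 1/μ = 0.24890 + 0.37453 = 0.62343 hr

Final: 0.62343 hr


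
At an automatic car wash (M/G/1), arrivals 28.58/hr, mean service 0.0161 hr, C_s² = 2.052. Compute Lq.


ρ = λ·E[S] = 28.58·0.0161 = 0.4601
Lq = ρ²(1+C_s²)/(2(1−ρ)) = 0.2117·(1+2.052)/(2·0.5399)
= 0.2117·3.0520/1.0797 = 0.59848

Final: 0.59848


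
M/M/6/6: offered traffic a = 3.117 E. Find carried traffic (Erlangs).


B(6,3.117) = 0.058750 (Erlang-B)
Carried load = a(1 − B) = 3.117·(1 − 0.058750) = 3.117·0.941250 = 2.9339 E

Final: 2.9339 Erlangs


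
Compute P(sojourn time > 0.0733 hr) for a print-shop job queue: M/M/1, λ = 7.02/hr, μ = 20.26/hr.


W ~ Exponential(μ−λ) for M/M/1.
μ − λ = 20.26 − 7.02 = 13.2400
P(W > t) = e^{−(μ−λ)t} = e^{−0.9705} = 0.378897

Final: 0.378897


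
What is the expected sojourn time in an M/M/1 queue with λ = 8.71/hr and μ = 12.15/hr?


W = 1/(μ−λ) = 1/(12.15 − 8.71) = 1/3.44 = 0.2907 hr

Final: 0.2907 hr


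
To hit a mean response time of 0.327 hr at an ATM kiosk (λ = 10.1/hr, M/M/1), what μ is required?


W = 1/(μ−λ) ⇒ μ − λ = 1/W = 1/0.327 = 3.0581
μ = λ + 1/W = 10.1 + 3.0581 = 13.1581 per hr

Final: 13.1581 /hr


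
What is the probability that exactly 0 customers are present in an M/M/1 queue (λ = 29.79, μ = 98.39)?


ρ = 29.79/98.39 = 0.3028
P_n = (1−ρ)·ρ^n = (1 − 0.3028)·0.3028^0 = 0.6972·1.000000 = 0.697225

Final: 0.697225


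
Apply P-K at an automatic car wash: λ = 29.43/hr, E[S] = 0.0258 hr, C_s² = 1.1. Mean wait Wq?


ρ = λ·E[S] = 29.43·0.0258 = 0.7593
E[S²] = E[S]²(1+C_s²) = 0.0258²·(1+1.1) = 0.001398
Wq = λ·E[S²]/(2(1−ρ)) = 29.43·0.001398/(2·0.2407) = 0.08545 hr

Final: 0.08545 hr


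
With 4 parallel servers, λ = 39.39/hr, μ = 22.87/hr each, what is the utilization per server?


ρ = λ/(cμ) = 39.39/(4·22.87) = 39.39/91.48 = 0.4306

Final: 0.4306


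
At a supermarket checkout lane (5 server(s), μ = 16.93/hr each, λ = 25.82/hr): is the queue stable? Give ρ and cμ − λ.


Total capacity cμ = 5·16.93 = 84.65/hr
ρ = λ/(cμ) = 25.82/84.65 = 0.3050
Stable ⇔ ρ < 1: YES
Spare capacity = cμ − λ = 84.65 − 25.82 = 58.83/hr

Final: ρ = 0.3050; stable; margin = 58.83/hr


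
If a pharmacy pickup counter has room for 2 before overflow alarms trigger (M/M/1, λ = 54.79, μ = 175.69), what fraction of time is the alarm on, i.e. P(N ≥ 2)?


ρ = 54.79/175.69 = 0.3119
P(N ≥ n) = ρ^n = 0.3119^2 = 0.097254

Final: 0.097254


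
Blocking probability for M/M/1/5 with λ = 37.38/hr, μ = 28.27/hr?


ρ = λ/μ = 37.38/28.27 = 1.3222
P_K = (1−ρ)ρ^K/(1−ρ^(K+1)) = (-0.3222·4.041731)/(1 − 5.344178)
= -1.302447/-4.344178 = 0.299814

Final: 0.299814


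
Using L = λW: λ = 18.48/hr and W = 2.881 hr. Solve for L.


L = λW = 18.48·2.881 = 53.2409

Final: 53.2409


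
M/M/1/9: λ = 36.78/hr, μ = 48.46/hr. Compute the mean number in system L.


ρ = 36.78/48.46 = 0.7590
L = ρ[1 − (K+1)ρ^K + Kρ^(K+1)] / [(1−ρ)(1−ρ^(K+1))]
Numerator: 0.7590·(1 − 10·0.083571 + 9·0.063428) = 0.557959
Denominator: (0.2410)·(0.936572) = 0.225736
L = 0.557959/0.225736 = 2.4717

Final: 2.4717


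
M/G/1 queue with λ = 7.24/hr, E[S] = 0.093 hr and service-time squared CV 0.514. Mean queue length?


ρ = λ·E[S] = 7.24·0.093 = 0.6733
Lq = ρ²(1+C_s²)/(2(1−ρ)) = 0.4534·(1+0.514)/(2·0.3267)
= 0.4534·1.5140/0.6534 = 1.05055

Final: 1.05055


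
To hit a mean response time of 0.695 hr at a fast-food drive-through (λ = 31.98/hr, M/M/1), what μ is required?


W = 1/(μ−λ) ⇒ μ − λ = 1/W = 1/0.695 = 1.4388
μ = λ + 1/W = 31.98 + 1.4388 = 33.4188 per hr

Final: 33.4188 /hr


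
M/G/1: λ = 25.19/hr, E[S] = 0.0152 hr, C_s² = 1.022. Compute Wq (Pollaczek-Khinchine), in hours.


ρ = λ·E[S] = 25.19·0.0152 = 0.3829
E[S²] = E[S]²(1+C_s²) = 0.0152²·(1+1.022) = 0.0004672
Wq = λ·E[S²]/(2(1−ρ)) = 25.19·0.0004672/(2·0.6171) = 0.009535 hr

Final: 0.009535 hr


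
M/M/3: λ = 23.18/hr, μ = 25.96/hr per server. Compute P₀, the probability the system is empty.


a = λ/μ = 23.18/25.96 = 0.8929; ρ = a/c = 0.2976
Σ_{k=0}^{2} a^k/k! (terms k=0..2) = 1.00000 + 0.89291 + 0.39865 = 2.29156
Tail: a^3/(3!(1−ρ)) = 0.71191/(6·0.7024) = 0.16893
P₀ = 1/(2.29156 + 0.16893) = 1/2.46049 = 0.406423

Final: 0.406423


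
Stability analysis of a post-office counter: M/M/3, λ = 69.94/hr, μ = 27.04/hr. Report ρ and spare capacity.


Total capacity cμ = 3·27.04 = 81.12/hr
ρ = λ/(cμ) = 69.94/81.12 = 0.8622
Stable ⇔ ρ < 1: YES
Spare capacity = cμ − λ = 81.12 − 69.94 = 11.18/hr

Final: ρ = 0.8622; stable; margin = 11.18/hr


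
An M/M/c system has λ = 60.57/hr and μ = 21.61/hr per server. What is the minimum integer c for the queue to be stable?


Stability requires cμ > λ ⇔ c > λ/μ.
λ/μ = 60.57/21.61 = 2.8029
Minimum integer c = ⌊2.8029⌋ + 1 = 3
Check: 3·21.61 = 64.83 > 60.57, while 2·21.61 = 43.22 ≤ 60.57

Final: 3 servers


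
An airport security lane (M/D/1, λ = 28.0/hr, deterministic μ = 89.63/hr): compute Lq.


ρ = 28.0/89.63 = 0.3124
M/D/1: Lq = ρ²/(2(1−ρ)) = 0.09759/(2·0.6876) = 0.07096

Final: 0.07096


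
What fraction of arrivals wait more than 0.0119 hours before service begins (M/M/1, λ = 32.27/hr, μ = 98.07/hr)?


ρ = 32.27/98.07 = 0.3291
P(Wq > t) = ρ·e^{−(μ−λ)t} = 0.3291·e^{−0.7830}
= 0.3291·0.457024 = 0.150384

Final: 0.150384


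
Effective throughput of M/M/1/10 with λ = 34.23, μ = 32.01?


ρ = 1.0694; P_K = (1−ρ)ρ^10/(1−ρ^11) = 0.124307
λ_eff = λ(1 − P_K) = 34.23·(1 − 0.124307) = 34.23·0.875693 = 29.9750 /hr

Final: 29.9750 /hr


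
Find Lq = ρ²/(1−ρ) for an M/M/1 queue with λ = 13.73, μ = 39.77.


ρ = 13.73/39.77 = 0.3452
Lq = ρ²/(1−ρ) = 0.1192/0.6548 = 0.1820

Final: 0.1820


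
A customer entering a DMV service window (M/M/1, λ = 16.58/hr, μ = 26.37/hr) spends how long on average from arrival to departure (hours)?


W = 1/(μ−λ) = 1/(26.37 − 16.58) = 1/9.79 = 0.1021 hr

Final: 0.1021 hr


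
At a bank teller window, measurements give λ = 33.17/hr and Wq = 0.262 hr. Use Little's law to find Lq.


Lq = λWq = 33.17·0.262 = 8.6905

Final: 8.6905


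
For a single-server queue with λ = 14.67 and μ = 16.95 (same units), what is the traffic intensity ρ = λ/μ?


ρ = λ/μ = 14.67/16.95 = 0.8655

Final: 0.8655


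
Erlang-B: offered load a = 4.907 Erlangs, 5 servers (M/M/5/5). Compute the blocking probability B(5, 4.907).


B(c,a) = (a^c/c!) / Σ_{k=0}^{c} a^k/k!
a^5/5! = 23.708225
Σ terms (k=0..5): 1.00000 + 4.90700 + 12.03932 + 19.69232 + 24.15756 + 23.70823 = 85.504427
B = 23.708225/85.504427 = 0.277275

Final: 0.277275


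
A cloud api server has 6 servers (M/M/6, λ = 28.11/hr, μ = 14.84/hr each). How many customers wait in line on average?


a = λ/μ = 1.8942; ρ = a/6 = 0.3157
P₀ = 0.150278
Lq = P₀·a^c·ρ / (c!·(1−ρ)²) = 0.150278·46.19146·0.3157/(720·0.46827)
= 0.006500

Final: 0.006500


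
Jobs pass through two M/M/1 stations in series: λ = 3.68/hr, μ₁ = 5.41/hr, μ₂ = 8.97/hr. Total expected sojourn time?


Each node sees arrival rate λ = 3.68/hr (tandem ⇒ throughput preserved).
W₁ = 1/(μ₁−λ) = 1/(5.41−3.68) = 0.57803 hr
W₂ = 1/(μ₂−λ) = 1/(8.97−3.68) = 0.18904 hr
W_total = W₁ + W₂ = 0.57803 + 0.18904 = 0.76707 hr

Final: 0.76707 hr


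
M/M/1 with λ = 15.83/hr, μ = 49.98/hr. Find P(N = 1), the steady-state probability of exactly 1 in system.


ρ = 15.83/49.98 = 0.3167
P_n = (1−ρ)·ρ^n = (1 − 0.3167)·0.3167^1 = 0.6833·0.316727 = 0.216411

Final: 0.216411


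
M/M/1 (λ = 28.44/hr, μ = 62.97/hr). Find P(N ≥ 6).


ρ = 28.44/62.97 = 0.4516
P(N ≥ n) = ρ^n = 0.4516^6 = 0.008487

Final: 0.008487


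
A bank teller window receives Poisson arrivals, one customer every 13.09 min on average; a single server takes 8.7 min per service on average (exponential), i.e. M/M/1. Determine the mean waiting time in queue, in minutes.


λ = 60/13.09 = 4.5837 /hr
μ = 60/8.7 = 6.8966 /hr
ρ = λ/μ = 4.5837/6.8966 = 0.6646
Wq = ρ/(μ−λ) = 0.6646/(6.8966−4.5837) = 0.28736 hr
In minutes: 0.28736·60 = 17.241 min

Final: 17.241 min


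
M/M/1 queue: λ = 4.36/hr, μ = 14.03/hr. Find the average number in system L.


ρ = λ/μ = 4.36/14.03 = 0.3108
L = ρ/(1−ρ) = 0.3108/(1 − 0.3108) = 0.3108/0.6892 = 0.4509

Final: 0.4509


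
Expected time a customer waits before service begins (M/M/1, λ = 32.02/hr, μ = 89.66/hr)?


ρ = 32.02/89.66 = 0.3571
Wq = ρ/(μ−λ) = 0.3571/(89.66 − 32.02) = 0.3571/57.64 = 0.006196 hr

Final: 0.006196 hr


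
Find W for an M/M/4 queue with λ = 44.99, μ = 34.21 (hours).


a = 1.3151; ρ = 0.3288; P₀ = 0.267048
Lq = P₀·a^c·ρ/(c!(1−ρ)²) = 0.02429
Wq = Lq/λ = 0.02429/44.99 = 0.0005399 hr
W = Wq + 1/μ = 0.0005399 + 0.02923 = 0.02977 hr

Final: 0.02977 hr


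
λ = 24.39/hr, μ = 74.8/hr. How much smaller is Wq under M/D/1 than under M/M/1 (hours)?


ρ = 24.39/74.8 = 0.3261
Wq(M/M/1) = ρ/(μ−λ) = 0.3261/50.41 = 0.006468 hr
Wq(M/D/1) = ρ/(2(μ−λ)) = 0.003234 hr
Savings = 0.006468 − 0.003234 = 0.003234 hr

Final: 0.003234 hr


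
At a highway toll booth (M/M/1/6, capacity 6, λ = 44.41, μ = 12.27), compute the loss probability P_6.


ρ = λ/μ = 44.41/12.27 = 3.6194
P_K = (1−ρ)ρ^K/(1−ρ^(K+1)) = (-2.6194·2248.108474)/(1 − 8136.796849)
= -5888.688375/-8135.796849 = 0.723800

Final: 0.723800


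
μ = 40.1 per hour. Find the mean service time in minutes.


Mean service time = 1/μ = 1/40.1 hour = 0.02494 hour
In minutes: 0.02494 × 60 = 1.4963 min

Final: 1.4963 min


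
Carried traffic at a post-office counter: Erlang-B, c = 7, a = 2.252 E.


B(7,2.252) = 0.006145 (Erlang-B)
Carried load = a(1 − B) = 2.252·(1 − 0.006145) = 2.252·0.993855 = 2.2382 E

Final: 2.2382 Erlangs


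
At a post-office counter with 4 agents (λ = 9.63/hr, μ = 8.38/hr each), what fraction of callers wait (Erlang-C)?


a = λ/μ = 1.1492; ρ = a/4 = 0.2873
P₀ = 0.316022 (from M/M/c formula)
C(c,a) = [a^c/(c!(1−ρ))]·P₀ = [1.74393/(24·0.7127)]·0.316022
= 0.10195·0.316022 = 0.032220

Final: 0.032220


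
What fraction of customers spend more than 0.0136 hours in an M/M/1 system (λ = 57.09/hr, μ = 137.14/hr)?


W ~ Exponential(μ−λ) for M/M/1.
μ − λ = 137.14 − 57.09 = 80.0500
P(W > t) = e^{−(μ−λ)t} = e^{−1.0887} = 0.336661

Final: 0.336661


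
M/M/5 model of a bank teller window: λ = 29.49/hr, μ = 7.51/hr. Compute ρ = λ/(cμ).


ρ = λ/(cμ) = 29.49/(5·7.51) = 29.49/37.55 = 0.7854

Final: 0.7854


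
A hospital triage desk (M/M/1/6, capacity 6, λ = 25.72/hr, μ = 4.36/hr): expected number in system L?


ρ = 25.72/4.36 = 5.8991
L = ρ[1 − (K+1)ρ^K + Kρ^(K+1)] / [(1−ρ)(1−ρ^(K+1))]
Numerator: 5.8991·(1 − 7·42141.195305 + 6·248594.390653) = 7058718.184139
Denominator: (-4.8991)·(-248593.390653) = 1217879.546869
L = 7058718.184139/1217879.546869 = 5.7959

Final: 5.7959


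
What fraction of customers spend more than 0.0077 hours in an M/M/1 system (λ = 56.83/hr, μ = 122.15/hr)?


W ~ Exponential(μ−λ) for M/M/1.
μ − λ = 122.15 − 56.83 = 65.3200
P(W > t) = e^{−(μ−λ)t} = e^{−0.5030} = 0.604736

Final: 0.604736


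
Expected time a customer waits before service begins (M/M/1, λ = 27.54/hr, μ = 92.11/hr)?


ρ = 27.54/92.11 = 0.2990
Wq = ρ/(μ−λ) = 0.2990/(92.11 − 27.54) = 0.2990/64.57 = 0.004630 hr

Final: 0.004630 hr


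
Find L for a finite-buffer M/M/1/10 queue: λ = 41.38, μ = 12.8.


ρ = 41.38/12.8 = 3.2328
L = ρ[1 − (K+1)ρ^K + Kρ^(K+1)] / [(1−ρ)(1−ρ^(K+1))]
Numerator: 3.2328·(1 − 11·124682.403858 + 10·403074.833723) = 8596833.670806
Denominator: (-2.2328)·(-403073.833723) = 899988.294359
L = 8596833.670806/899988.294359 = 9.5522

Final: 9.5522


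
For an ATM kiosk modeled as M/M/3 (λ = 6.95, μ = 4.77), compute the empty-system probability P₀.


a = λ/μ = 6.95/4.77 = 1.4570; ρ = a/c = 0.4857
Σ_{k=0}^{2} a^k/k! (terms k=0..2) = 1.00000 + 1.45702 + 1.06146 = 3.51848
Tail: a^3/(3!(1−ρ)) = 3.09314/(6·0.5143) = 1.00233
P₀ = 1/(3.51848 + 1.00233) = 1/4.52081 = 0.221199

Final: 0.221199


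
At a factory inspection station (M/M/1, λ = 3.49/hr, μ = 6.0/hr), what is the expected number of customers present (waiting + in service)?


ρ = λ/μ = 3.49/6.0 = 0.5817
L = ρ/(1−ρ) = 0.5817/(1 − 0.5817) = 0.5817/0.4183 = 1.3904

Final: 1.3904


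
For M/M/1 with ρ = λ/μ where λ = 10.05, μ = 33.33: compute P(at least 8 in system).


ρ = 10.05/33.33 = 0.3015
P(N ≥ n) = ρ^n = 0.3015^8 = 0.00006834

Final: 0.00006834


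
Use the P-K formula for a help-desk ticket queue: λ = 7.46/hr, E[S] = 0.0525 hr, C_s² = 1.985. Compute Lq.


ρ = λ·E[S] = 7.46·0.0525 = 0.3916
Lq = ρ²(1+C_s²)/(2(1−ρ)) = 0.1534·(1+1.985)/(2·0.6083)
= 0.1534·2.9850/1.2167 = 0.37632

Final: 0.37632


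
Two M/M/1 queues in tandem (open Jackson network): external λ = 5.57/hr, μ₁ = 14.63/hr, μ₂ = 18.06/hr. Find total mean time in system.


Each node sees arrival rate λ = 5.57/hr (tandem ⇒ throughput preserved).
W₁ = 1/(μ₁−λ) = 1/(14.63−5.57) = 0.11038 hr
W₂ = 1/(μ₂−λ) = 1/(18.06−5.57) = 0.08006 hr
W_total = W₁ + W₂ = 0.11038 + 0.08006 = 0.19044 hr

Final: 0.19044 hr


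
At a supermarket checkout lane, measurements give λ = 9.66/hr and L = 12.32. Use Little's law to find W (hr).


W = L/λ = 12.32/9.66 = 1.2754 hr

Final: 1.2754 hr


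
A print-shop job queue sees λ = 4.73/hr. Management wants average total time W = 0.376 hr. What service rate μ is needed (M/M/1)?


W = 1/(μ−λ) ⇒ μ − λ = 1/W = 1/0.376 = 2.6596
μ = λ + 1/W = 4.73 + 2.6596 = 7.3896 per hr

Final: 7.3896 /hr


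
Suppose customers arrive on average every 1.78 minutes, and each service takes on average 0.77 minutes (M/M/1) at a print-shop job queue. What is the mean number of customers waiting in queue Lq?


λ = 60/1.78 = 33.7079 /hr
μ = 60/0.77 = 77.9221 /hr
ρ = λ/μ = 33.7079/77.9221 = 0.4326
Lq = ρ²/(1−ρ) = 0.1871/0.5674 = 0.3298

Final: 0.3298


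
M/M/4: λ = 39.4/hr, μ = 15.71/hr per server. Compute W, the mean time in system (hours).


a = 2.5080; ρ = 0.6270; P₀ = 0.072986
Lq = P₀·a^c·ρ/(c!(1−ρ)²) = 0.54216
Wq = Lq/λ = 0.54216/39.4 = 0.01376 hr
W = Wq + 1/μ = 0.01376 + 0.06365 = 0.07741 hr

Final: 0.07741 hr


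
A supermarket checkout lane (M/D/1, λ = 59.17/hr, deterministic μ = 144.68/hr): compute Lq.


ρ = 59.17/144.68 = 0.4090
M/D/1: Lq = ρ²/(2(1−ρ)) = 0.1673/(2·0.5910) = 0.14150

Final: 0.14150


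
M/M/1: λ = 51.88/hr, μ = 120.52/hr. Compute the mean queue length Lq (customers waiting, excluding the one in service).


ρ = 51.88/120.52 = 0.4305
Lq = ρ²/(1−ρ) = 0.1853/0.5695 = 0.3254

Final: 0.3254


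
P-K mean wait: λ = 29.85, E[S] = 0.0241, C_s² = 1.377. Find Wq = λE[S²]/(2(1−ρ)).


ρ = λ·E[S] = 29.85·0.0241 = 0.7194
E[S²] = E[S]²(1+C_s²) = 0.0241²·(1+1.377) = 0.001381
Wq = λ·E[S²]/(2(1−ρ)) = 29.85·0.001381/(2·0.2806) = 0.07343 hr

Final: 0.07343 hr


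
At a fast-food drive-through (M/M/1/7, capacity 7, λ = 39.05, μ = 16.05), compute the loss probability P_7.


ρ = λ/μ = 39.05/16.05 = 2.4330
P_K = (1−ρ)ρ^K/(1−ρ^(K+1)) = (-1.4330·504.686875)/(1 − 1227.914172)
= -723.227297/-1226.914172 = 0.589469

Final: 0.589469


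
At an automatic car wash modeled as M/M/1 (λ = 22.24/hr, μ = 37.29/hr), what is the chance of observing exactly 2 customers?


ρ = 22.24/37.29 = 0.5964
P_n = (1−ρ)·ρ^n = (1 − 0.5964)·0.5964^2 = 0.4036·0.355701 = 0.143559

Final: 0.143559


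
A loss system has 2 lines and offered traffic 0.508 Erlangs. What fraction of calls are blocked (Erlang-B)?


B(c,a) = (a^c/c!) / Σ_{k=0}^{c} a^k/k!
a^2/2! = 0.129032
Σ terms (k=0..2): 1.00000 + 0.50800 + 0.12903 = 1.637032
B = 0.129032/1.637032 = 0.078821

Final: 0.078821


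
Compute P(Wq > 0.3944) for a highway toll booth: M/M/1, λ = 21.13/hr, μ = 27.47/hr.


ρ = 21.13/27.47 = 0.7692
P(Wq > t) = ρ·e^{−(μ−λ)t} = 0.7692·e^{−2.5005}
= 0.7692·0.082044 = 0.063109

Final: 0.063109


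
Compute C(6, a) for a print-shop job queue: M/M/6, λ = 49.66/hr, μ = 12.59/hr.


a = λ/μ = 3.9444; ρ = a/6 = 0.6574
P₀ = 0.017774 (from M/M/c formula)
C(c,a) = [a^c/(c!(1−ρ))]·P₀ = [3766.04852/(720·0.3426)]·0.017774
= 15.26744·0.017774 = 0.271366

Final: 0.271366


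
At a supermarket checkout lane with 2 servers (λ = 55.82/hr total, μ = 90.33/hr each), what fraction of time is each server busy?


ρ = λ/(cμ) = 55.82/(2·90.33) = 55.82/180.66 = 0.3090

Final: 0.3090


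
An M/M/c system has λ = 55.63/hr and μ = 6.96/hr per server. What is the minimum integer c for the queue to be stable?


Stability requires cμ > λ ⇔ c > λ/μ.
λ/μ = 55.63/6.96 = 7.9928
Minimum integer c = ⌊7.9928⌋ + 1 = 8
Check: 8·6.96 = 55.68 > 55.63, while 7·6.96 = 48.72 ≤ 55.63

Final: 8 servers


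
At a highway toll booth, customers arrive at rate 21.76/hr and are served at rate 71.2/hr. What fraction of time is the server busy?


ρ = λ/μ = 21.76/71.2 = 0.3056

Final: 0.3056


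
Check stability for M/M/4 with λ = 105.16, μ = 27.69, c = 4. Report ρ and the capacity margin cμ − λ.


Total capacity cμ = 4·27.69 = 110.76/hr
ρ = λ/(cμ) = 105.16/110.76 = 0.9494
Stable ⇔ ρ < 1: YES
Spare capacity = cμ − λ = 110.76 − 105.16 = 5.60/hr

Final: ρ = 0.9494; stable; margin = 5.60/hr


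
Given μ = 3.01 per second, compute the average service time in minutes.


Mean service time = 1/μ = 1/3.01 second = 0.33223 second
In minutes: 0.33223 × 0.0166667 = 0.005537 min

Final: 0.005537 min


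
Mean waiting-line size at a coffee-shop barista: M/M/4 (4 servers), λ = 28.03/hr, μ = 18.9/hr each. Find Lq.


a = λ/μ = 1.4831; ρ = a/4 = 0.3708
P₀ = 0.224879
Lq = P₀·a^c·ρ / (c!·(1−ρ)²) = 0.224879·4.83777·0.3708/(24·0.39593)
= 0.04245

Final: 0.04245


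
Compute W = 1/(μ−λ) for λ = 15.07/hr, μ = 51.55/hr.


W = 1/(μ−λ) = 1/(51.55 − 15.07) = 1/36.48 = 0.02741 hr

Final: 0.02741 hr


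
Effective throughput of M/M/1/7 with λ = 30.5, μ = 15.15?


ρ = 2.0132; P_K = (1−ρ)ρ^7/(1−ρ^8) = 0.505151
λ_eff = λ(1 − P_K) = 30.5·(1 − 0.505151) = 30.5·0.494849 = 15.0929 /hr

Final: 15.0929 /hr


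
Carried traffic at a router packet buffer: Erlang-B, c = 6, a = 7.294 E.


B(6,7.294) = 0.349339 (Erlang-B)
Carried load = a(1 − B) = 7.294·(1 − 0.349339) = 7.294·0.650661 = 4.7459 E

Final: 4.7459 Erlangs


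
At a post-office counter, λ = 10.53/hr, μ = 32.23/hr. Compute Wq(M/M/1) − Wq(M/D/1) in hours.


ρ = 10.53/32.23 = 0.3267
Wq(M/M/1) = ρ/(μ−λ) = 0.3267/21.70 = 0.01506 hr
Wq(M/D/1) = ρ/(2(μ−λ)) = 0.007528 hr
Savings = 0.01506 − 0.007528 = 0.007528 hr

Final: 0.007528 hr


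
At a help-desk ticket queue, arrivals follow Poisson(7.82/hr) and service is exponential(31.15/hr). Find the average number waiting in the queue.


ρ = 7.82/31.15 = 0.2510
Lq = ρ²/(1−ρ) = 0.06302/0.7490 = 0.08415

Final: 0.08415


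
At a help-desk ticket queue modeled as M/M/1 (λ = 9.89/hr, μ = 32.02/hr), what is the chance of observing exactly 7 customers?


ρ = 9.89/32.02 = 0.3089
P_n = (1−ρ)·ρ^n = (1 − 0.3089)·0.3089^7 = 0.6911·0.0002682 = 0.0001853

Final: 0.0001853


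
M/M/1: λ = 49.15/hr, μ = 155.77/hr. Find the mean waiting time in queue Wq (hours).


ρ = 49.15/155.77 = 0.3155
Wq = ρ/(μ−λ) = 0.3155/(155.77 − 49.15) = 0.3155/106.62 = 0.002959 hr

Final: 0.002959 hr


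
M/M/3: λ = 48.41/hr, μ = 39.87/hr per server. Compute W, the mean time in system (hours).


a = 1.2142; ρ = 0.4047; P₀ = 0.289643
Lq = P₀·a^c·ρ/(c!(1−ρ)²) = 0.09870
Wq = Lq/λ = 0.09870/48.41 = 0.002039 hr
W = Wq + 1/μ = 0.002039 + 0.02508 = 0.02712 hr

Final: 0.02712 hr


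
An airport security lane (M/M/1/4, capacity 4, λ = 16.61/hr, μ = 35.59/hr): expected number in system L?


ρ = 16.61/35.59 = 0.4667
L = ρ[1 − (K+1)ρ^K + Kρ^(K+1)] / [(1−ρ)(1−ρ^(K+1))]
Numerator: 0.4667·(1 − 5·0.047442 + 4·0.022142) = 0.397331
Denominator: (0.5333)·(0.977858) = 0.521488
L = 0.397331/0.521488 = 0.7619

Final: 0.7619


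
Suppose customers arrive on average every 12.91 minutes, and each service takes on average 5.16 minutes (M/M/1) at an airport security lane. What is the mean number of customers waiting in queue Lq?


λ = 60/12.91 = 4.6476 /hr
μ = 60/5.16 = 11.6279 /hr
ρ = λ/μ = 4.6476/11.6279 = 0.3997
Lq = ρ²/(1−ρ) = 0.1598/0.6003 = 0.2661

Final: 0.2661


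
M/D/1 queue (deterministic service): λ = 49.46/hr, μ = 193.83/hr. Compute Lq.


ρ = 49.46/193.83 = 0.2552
M/D/1: Lq = ρ²/(2(1−ρ)) = 0.06511/(2·0.7448) = 0.04371

Final: 0.04371


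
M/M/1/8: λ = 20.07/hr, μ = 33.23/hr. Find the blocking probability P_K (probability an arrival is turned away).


ρ = λ/μ = 20.07/33.23 = 0.6040
P_K = (1−ρ)ρ^K/(1−ρ^(K+1)) = (0.3960·0.017707)/(1 − 0.010694)
= 0.007012/0.989306 = 0.007088

Final: 0.007088


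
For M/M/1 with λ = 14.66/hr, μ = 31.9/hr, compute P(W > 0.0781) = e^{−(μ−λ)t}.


W ~ Exponential(μ−λ) for M/M/1.
μ − λ = 31.9 − 14.66 = 17.2400
P(W > t) = e^{−(μ−λ)t} = e^{−1.3464} = 0.260164

Final: 0.260164


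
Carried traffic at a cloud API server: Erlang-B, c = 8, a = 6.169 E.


B(8,6.169) = 0.131317 (Erlang-B)
Carried load = a(1 − B) = 6.169·(1 − 0.131317) = 6.169·0.868683 = 5.3589 E

Final: 5.3589 Erlangs


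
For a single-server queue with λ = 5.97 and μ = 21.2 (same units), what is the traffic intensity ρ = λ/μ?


ρ = λ/μ = 5.97/21.2 = 0.2816

Final: 0.2816


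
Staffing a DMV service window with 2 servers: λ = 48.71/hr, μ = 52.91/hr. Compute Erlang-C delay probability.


a = λ/μ = 0.9206; ρ = a/2 = 0.4603
P₀ = 0.369572 (from M/M/c formula)
C(c,a) = [a^c/(c!(1−ρ))]·P₀ = [0.84754/(2·0.5397)]·0.369572
= 0.78521·0.369572 = 0.290192

Final: 0.290192


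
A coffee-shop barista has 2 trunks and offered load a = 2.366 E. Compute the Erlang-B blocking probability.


B(c,a) = (a^c/c!) / Σ_{k=0}^{c} a^k/k!
a^2/2! = 2.798978
Σ terms (k=0..2): 1.00000 + 2.36600 + 2.79898 = 6.164978
B = 2.798978/6.164978 = 0.454013

Final: 0.454013


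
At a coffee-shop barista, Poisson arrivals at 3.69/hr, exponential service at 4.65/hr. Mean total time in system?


W = 1/(μ−λ) = 1/(4.65 − 3.69) = 1/0.9600 = 1.0417 hr

Final: 1.0417 hr


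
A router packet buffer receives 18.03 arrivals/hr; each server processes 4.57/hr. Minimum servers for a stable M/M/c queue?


Stability requires cμ > λ ⇔ c > λ/μ.
λ/μ = 18.03/4.57 = 3.9453
Minimum integer c = ⌊3.9453⌋ + 1 = 4
Check: 4·4.57 = 18.28 > 18.03, while 3·4.57 = 13.71 ≤ 18.03

Final: 4 servers


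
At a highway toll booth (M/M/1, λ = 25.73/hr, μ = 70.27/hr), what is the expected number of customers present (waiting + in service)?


ρ = λ/μ = 25.73/70.27 = 0.3662
L = ρ/(1−ρ) = 0.3662/(1 − 0.3662) = 0.3662/0.6338 = 0.5777

Final: 0.5777


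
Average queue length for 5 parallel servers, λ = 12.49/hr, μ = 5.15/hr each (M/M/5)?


a = λ/μ = 2.4252; ρ = a/5 = 0.4850
P₀ = 0.086634
Lq = P₀·a^c·ρ / (c!·(1−ρ)²) = 0.086634·83.90272·0.4850/(120·0.26518)
= 0.11080

Final: 0.11080


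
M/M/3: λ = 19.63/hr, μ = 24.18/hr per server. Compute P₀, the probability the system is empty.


a = λ/μ = 19.63/24.18 = 0.8118; ρ = a/c = 0.2706
Σ_{k=0}^{2} a^k/k! (terms k=0..2) = 1.00000 + 0.81183 + 0.32953 = 2.14136
Tail: a^3/(3!(1−ρ)) = 0.53505/(6·0.7294) = 0.12226
P₀ = 1/(2.14136 + 0.12226) = 1/2.26362 = 0.441770

Final: 0.441770


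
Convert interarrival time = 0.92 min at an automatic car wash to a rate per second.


λ = 1/(interarrival time) in consistent units.
1 second = 0.0166667 min, so λ = 0.0166667/0.92 = 0.01812 per second

Final: 0.01812 /sec


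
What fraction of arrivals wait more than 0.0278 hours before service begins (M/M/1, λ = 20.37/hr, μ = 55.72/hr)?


ρ = 20.37/55.72 = 0.3656
P(Wq > t) = ρ·e^{−(μ−λ)t} = 0.3656·e^{−0.9827}
= 0.3656·0.374288 = 0.136831

Final: 0.136831


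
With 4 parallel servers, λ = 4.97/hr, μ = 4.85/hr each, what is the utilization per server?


ρ = λ/(cμ) = 4.97/(4·4.85) = 4.97/19.40 = 0.2562

Final: 0.2562


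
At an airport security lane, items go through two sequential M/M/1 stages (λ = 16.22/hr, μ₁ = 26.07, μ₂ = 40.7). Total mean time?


Each node sees arrival rate λ = 16.22/hr (tandem ⇒ throughput preserved).
W₁ = 1/(μ₁−λ) = 1/(26.07−16.22) = 0.10152 hr
W₂ = 1/(μ₂−λ) = 1/(40.7−16.22) = 0.04085 hr
W_total = W₁ + W₂ = 0.10152 + 0.04085 = 0.14237 hr

Final: 0.14237 hr


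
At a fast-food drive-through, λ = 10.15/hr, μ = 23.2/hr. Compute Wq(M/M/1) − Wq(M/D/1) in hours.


ρ = 10.15/23.2 = 0.4375
Wq(M/M/1) = ρ/(μ−λ) = 0.4375/13.05 = 0.03352 hr
Wq(M/D/1) = ρ/(2(μ−λ)) = 0.01676 hr
Savings = 0.03352 − 0.01676 = 0.01676 hr

Final: 0.01676 hr


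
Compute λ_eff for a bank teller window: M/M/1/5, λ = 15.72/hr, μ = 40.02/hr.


ρ = 0.3928; P_K = (1−ρ)ρ^5/(1−ρ^6) = 0.005699
λ_eff = λ(1 − P_K) = 15.72·(1 − 0.005699) = 15.72·0.994301 = 15.6304 /hr

Final: 15.6304 /hr


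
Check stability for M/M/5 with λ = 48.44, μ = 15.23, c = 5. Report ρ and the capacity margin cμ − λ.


Total capacity cμ = 5·15.23 = 76.15/hr
ρ = λ/(cμ) = 48.44/76.15 = 0.6361
Stable ⇔ ρ < 1: YES
Spare capacity = cμ − λ = 76.15 − 48.44 = 27.71/hr

Final: ρ = 0.6361; stable; margin = 27.71/hr


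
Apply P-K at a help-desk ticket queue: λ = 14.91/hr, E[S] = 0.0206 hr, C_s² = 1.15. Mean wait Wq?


ρ = λ·E[S] = 14.91·0.0206 = 0.3071
E[S²] = E[S]²(1+C_s²) = 0.0206²·(1+1.15) = 0.0009124
Wq = λ·E[S²]/(2(1−ρ)) = 14.91·0.0009124/(2·0.6929) = 0.009817 hr

Final: 0.009817 hr


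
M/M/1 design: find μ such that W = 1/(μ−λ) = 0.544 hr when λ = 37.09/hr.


W = 1/(μ−λ) ⇒ μ − λ = 1/W = 1/0.544 = 1.8382
μ = λ + 1/W = 37.09 + 1.8382 = 38.9282 per hr

Final: 38.9282 /hr


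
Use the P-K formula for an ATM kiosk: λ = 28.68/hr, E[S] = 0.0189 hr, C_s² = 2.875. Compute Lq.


ρ = λ·E[S] = 28.68·0.0189 = 0.5421
Lq = ρ²(1+C_s²)/(2(1−ρ)) = 0.2938·(1+2.875)/(2·0.4579)
= 0.2938·3.8750/0.9159 = 1.24310

Final: 1.24310


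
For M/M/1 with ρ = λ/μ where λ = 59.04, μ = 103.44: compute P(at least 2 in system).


ρ = 59.04/103.44 = 0.5708
P(N ≥ n) = ρ^n = 0.5708^2 = 0.325773

Final: 0.325773


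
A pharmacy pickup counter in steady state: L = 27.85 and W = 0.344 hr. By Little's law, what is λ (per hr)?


λ = L/W = 27.85/0.344 = 80.9593 /hr

Final: 80.9593 /hr


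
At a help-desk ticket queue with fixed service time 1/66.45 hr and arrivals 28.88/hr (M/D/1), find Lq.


ρ = 28.88/66.45 = 0.4346
M/D/1: Lq = ρ²/(2(1−ρ)) = 0.1889/(2·0.5654) = 0.16704

Final: 0.16704


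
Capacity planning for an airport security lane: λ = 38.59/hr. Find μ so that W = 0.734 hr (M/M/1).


W = 1/(μ−λ) ⇒ μ − λ = 1/W = 1/0.734 = 1.3624
μ = λ + 1/W = 38.59 + 1.3624 = 39.9524 per hr

Final: 39.9524 /hr


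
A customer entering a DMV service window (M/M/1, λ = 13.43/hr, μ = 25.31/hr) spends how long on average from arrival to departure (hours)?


W = 1/(μ−λ) = 1/(25.31 − 13.43) = 1/11.88 = 0.08418 hr

Final: 0.08418 hr


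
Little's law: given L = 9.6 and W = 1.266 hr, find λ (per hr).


λ = L/W = 9.6/1.266 = 7.5829 /hr

Final: 7.5829 /hr


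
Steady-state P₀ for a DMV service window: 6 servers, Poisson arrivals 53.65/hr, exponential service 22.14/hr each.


a = λ/μ = 53.65/22.14 = 2.4232; ρ = a/c = 0.4039
Σ_{k=0}^{5} a^k/k! (terms k=0..5) = 1.00000 + 2.42322 + 2.93599 + 2.37151 + 1.43667 + 0.69627 = 10.86366
Tail: a^6/(6!(1−ρ)) = 202.46626/(720·0.5961) = 0.47171
P₀ = 1/(10.86366 + 0.47171) = 1/11.33537 = 0.088219

Final: 0.088219


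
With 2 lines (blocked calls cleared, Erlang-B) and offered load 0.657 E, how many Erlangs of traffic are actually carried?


B(2,0.657) = 0.115240 (Erlang-B)
Carried load = a(1 − B) = 0.657·(1 − 0.115240) = 0.657·0.884760 = 0.5813 E

Final: 0.5813 Erlangs


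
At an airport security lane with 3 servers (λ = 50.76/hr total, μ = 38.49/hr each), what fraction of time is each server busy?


ρ = λ/(cμ) = 50.76/(3·38.49) = 50.76/115.47 = 0.4396

Final: 0.4396


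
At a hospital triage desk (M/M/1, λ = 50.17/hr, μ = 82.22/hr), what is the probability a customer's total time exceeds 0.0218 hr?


W ~ Exponential(μ−λ) for M/M/1.
μ − λ = 82.22 − 50.17 = 32.0500
P(W > t) = e^{−(μ−λ)t} = e^{−0.6987} = 0.497236

Final: 0.497236


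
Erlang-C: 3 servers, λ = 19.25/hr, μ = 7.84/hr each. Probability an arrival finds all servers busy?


a = λ/μ = 2.4554; ρ = a/3 = 0.8185
P₀ = 0.049852 (from M/M/c formula)
C(c,a) = [a^c/(c!(1−ρ))]·P₀ = [14.80280/(6·0.1815)]·0.049852
= 13.58946·0.049852 = 0.677467

Final: 0.677467


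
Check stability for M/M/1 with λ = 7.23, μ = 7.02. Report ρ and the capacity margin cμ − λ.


Total capacity cμ = 1·7.02 = 7.02/hr
ρ = λ/(cμ) = 7.23/7.02 = 1.0299
Stable ⇔ ρ < 1: NO
Spare capacity = cμ − λ = 7.02 − 7.23 = -0.21/hr

Final: ρ = 1.0299; unstable; margin = -0.21/hr


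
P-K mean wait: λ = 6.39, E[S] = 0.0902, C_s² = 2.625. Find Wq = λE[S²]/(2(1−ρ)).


ρ = λ·E[S] = 6.39·0.0902 = 0.5764
E[S²] = E[S]²(1+C_s²) = 0.0902²·(1+2.625) = 0.029493
Wq = λ·E[S²]/(2(1−ρ)) = 6.39·0.029493/(2·0.4236) = 0.22244 hr

Final: 0.22244 hr


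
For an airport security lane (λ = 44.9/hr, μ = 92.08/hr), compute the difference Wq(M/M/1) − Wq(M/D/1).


ρ = 44.9/92.08 = 0.4876
Wq(M/M/1) = ρ/(μ−λ) = 0.4876/47.18 = 0.01034 hr
Wq(M/D/1) = ρ/(2(μ−λ)) = 0.005168 hr
Savings = 0.01034 − 0.005168 = 0.005168 hr

Final: 0.005168 hr


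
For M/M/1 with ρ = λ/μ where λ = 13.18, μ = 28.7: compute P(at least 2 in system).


ρ = 13.18/28.7 = 0.4592
P(N ≥ n) = ρ^n = 0.4592^2 = 0.210895

Final: 0.210895


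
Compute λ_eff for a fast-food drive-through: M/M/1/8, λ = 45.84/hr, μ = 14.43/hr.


ρ = 3.1767; P_K = (1−ρ)ρ^8/(1−ρ^9) = 0.685230
λ_eff = λ(1 − P_K) = 45.84·(1 − 0.685230) = 45.84·0.314770 = 14.4290 /hr

Final: 14.4290 /hr


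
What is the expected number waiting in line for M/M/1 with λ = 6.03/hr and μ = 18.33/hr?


ρ = 6.03/18.33 = 0.3290
Lq = ρ²/(1−ρ) = 0.1082/0.6710 = 0.1613

Final: 0.1613


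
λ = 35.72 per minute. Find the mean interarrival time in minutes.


Mean interarrival time = 1/λ = 1/35.72 minute = 0.02800 minute
In minutes: 0.02800 × 1 = 0.02800 min

Final: 0.02800 min


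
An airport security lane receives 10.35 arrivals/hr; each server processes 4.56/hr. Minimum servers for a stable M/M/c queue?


Stability requires cμ > λ ⇔ c > λ/μ.
λ/μ = 10.35/4.56 = 2.2697
Minimum integer c = ⌊2.2697⌋ + 1 = 3
Check: 3·4.56 = 13.68 > 10.35, while 2·4.56 = 9.12 ≤ 10.35

Final: 3 servers


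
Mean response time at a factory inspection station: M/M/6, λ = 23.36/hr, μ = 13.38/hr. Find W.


a = 1.7459; ρ = 0.2910; P₀ = 0.174377
Lq = P₀·a^c·ρ/(c!(1−ρ)²) = 0.003970
Wq = Lq/λ = 0.003970/23.36 = 0.0001700 hr
W = Wq + 1/μ = 0.0001700 + 0.07474 = 0.07491 hr

Final: 0.07491 hr


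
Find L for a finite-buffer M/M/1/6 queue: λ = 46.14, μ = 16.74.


ρ = 46.14/16.74 = 2.7563
L = ρ[1 − (K+1)ρ^K + Kρ^(K+1)] / [(1−ρ)(1−ρ^(K+1))]
Numerator: 2.7563·(1 − 7·438.462867 + 6·1208.523099) = 11529.207766
Denominator: (-1.7563)·(-1207.523099) = 2120.739493
L = 11529.207766/2120.739493 = 5.4364

Final: 5.4364


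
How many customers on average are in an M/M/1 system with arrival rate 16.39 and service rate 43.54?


ρ = λ/μ = 16.39/43.54 = 0.3764
L = ρ/(1−ρ) = 0.3764/(1 − 0.3764) = 0.3764/0.6236 = 0.6037

Final: 0.6037


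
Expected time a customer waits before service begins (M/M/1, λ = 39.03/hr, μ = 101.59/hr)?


ρ = 39.03/101.59 = 0.3842
Wq = ρ/(μ−λ) = 0.3842/(101.59 − 39.03) = 0.3842/62.56 = 0.006141 hr

Final: 0.006141 hr


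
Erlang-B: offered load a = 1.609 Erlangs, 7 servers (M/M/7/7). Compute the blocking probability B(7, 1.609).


B(c,a) = (a^c/c!) / Σ_{k=0}^{c} a^k/k!
a^7/7! = 0.005539
Σ terms (k=0..7): 1.00000 + 1.60900 + 1.29444 + 0.69425 + 0.27926 + 0.08987 + 0.02410 + 0.005539 = 4.996460
B = 0.005539/4.996460 = 0.001109

Final: 0.001109


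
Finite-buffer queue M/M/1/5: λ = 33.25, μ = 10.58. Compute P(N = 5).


ρ = λ/μ = 33.25/10.58 = 3.1427
P_K = (1−ρ)ρ^K/(1−ρ^(K+1)) = (-2.1427·306.570181)/(1 − 963.464887)
= -656.894706/-962.464887 = 0.682513

Final: 0.682513


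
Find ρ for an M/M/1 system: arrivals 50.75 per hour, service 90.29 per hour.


ρ = λ/μ = 50.75/90.29 = 0.5621

Final: 0.5621


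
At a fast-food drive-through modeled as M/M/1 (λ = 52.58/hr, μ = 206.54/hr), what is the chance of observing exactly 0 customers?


ρ = 52.58/206.54 = 0.2546
P_n = (1−ρ)·ρ^n = (1 − 0.2546)·0.2546^0 = 0.7454·1.000000 = 0.745425

Final: 0.745425


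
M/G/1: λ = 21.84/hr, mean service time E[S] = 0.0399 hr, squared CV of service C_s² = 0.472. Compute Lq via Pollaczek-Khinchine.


ρ = λ·E[S] = 21.84·0.0399 = 0.8714
Lq = ρ²(1+C_s²)/(2(1−ρ)) = 0.7594·(1+0.472)/(2·0.1286)
= 0.7594·1.4720/0.2572 = 4.34652

Final: 4.34652


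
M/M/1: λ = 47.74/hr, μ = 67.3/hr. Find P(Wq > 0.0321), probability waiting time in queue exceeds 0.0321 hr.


ρ = 47.74/67.3 = 0.7094
P(Wq > t) = ρ·e^{−(μ−λ)t} = 0.7094·e^{−0.6279}
= 0.7094·0.533724 = 0.378603

Final: 0.378603


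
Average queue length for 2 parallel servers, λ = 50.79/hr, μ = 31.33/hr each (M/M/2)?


a = λ/μ = 1.6211; ρ = a/2 = 0.8106
P₀ = 0.104628
Lq = P₀·a^c·ρ / (c!·(1−ρ)²) = 0.104628·2.62806·0.8106/(2·0.03589)
= 3.10541

Final: 3.10541


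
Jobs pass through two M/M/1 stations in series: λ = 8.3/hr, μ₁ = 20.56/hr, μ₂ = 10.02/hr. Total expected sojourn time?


Each node sees arrival rate λ = 8.3/hr (tandem ⇒ throughput preserved).
W₁ = 1/(μ₁−λ) = 1/(20.56−8.3) = 0.08157 hr
W₂ = 1/(μ₂−λ) = 1/(10.02−8.3) = 0.58140 hr
W_total = W₁ + W₂ = 0.08157 + 0.58140 = 0.66296 hr

Final: 0.66296 hr


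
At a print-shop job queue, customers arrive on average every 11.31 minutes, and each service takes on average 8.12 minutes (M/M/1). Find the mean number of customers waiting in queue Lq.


λ = 60/11.31 = 5.3050 /hr
μ = 60/8.12 = 7.3892 /hr
ρ = λ/μ = 5.3050/7.3892 = 0.7179
Lq = ρ²/(1−ρ) = 0.5155/0.2821 = 1.8275

Final: 1.8275
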